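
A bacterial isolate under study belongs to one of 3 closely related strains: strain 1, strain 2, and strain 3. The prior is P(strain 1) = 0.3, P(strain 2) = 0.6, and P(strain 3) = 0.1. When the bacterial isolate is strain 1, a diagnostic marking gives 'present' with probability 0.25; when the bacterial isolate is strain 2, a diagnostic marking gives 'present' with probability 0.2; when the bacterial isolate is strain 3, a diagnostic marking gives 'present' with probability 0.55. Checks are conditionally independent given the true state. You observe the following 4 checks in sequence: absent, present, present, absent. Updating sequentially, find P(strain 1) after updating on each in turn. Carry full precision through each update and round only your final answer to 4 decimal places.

Each posterior becomes the prior for the next update.
After 'absent': normaliser = 0.75·0.3000 + 0.8·0.6000 + 0.45·0.1000; P(strain 1) ≈ 0.3000, P(strain 2) ≈ 0.6400, P(strain 3) ≈ 0.0600
After 'present': normaliser = 0.25·0.3000 + 0.2·0.6400 + 0.55·0.0600; P(strain 1) ≈ 0.3178, P(strain 2) ≈ 0.5424, P(strain 3) ≈ 0.1398
After 'present': normaliser = 0.25·0.3178 + 0.2·0.5424 + 0.55·0.1398; P(strain 1) ≈ 0.3000, P(strain 2) ≈ 0.4096, P(strain 3) ≈ 0.2904
After 'absent': normaliser = 0.75·0.3000 + 0.8·0.4096 + 0.45·0.2904; P(strain 1) ≈ 0.3293, P(strain 2) ≈ 0.4795, P(strain 3) ≈ 0.1912

0.3293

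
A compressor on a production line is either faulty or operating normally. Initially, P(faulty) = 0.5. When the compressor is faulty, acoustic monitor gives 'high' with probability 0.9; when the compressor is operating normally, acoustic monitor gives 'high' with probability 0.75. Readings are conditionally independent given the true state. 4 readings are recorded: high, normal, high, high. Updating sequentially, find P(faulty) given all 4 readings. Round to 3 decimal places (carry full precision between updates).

After 'high': P(faulty) = 0.9·0.5000 / (0.9·0.5000 + 0.75·0.5000) ≈ 0.5455
After 'normal': P(faulty) = 0.1·0.5455 / (0.1·0.5455 + 0.25·0.4545) ≈ 0.3243
After 'high': P(faulty) = 0.9·0.3243 / (0.9·0.3243 + 0.75·0.6757) ≈ 0.3655
After 'high': P(faulty) = 0.9·0.3655 / (0.9·0.3655 + 0.75·0.6345) ≈ 0.4087

0.409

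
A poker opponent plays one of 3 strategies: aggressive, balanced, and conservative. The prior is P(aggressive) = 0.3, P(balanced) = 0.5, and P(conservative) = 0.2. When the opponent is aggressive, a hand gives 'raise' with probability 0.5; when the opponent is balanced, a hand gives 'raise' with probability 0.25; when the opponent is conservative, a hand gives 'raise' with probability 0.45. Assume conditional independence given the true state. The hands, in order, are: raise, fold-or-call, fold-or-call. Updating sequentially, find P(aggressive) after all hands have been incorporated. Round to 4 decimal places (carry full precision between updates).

After 'raise': normaliser = 0.5·0.3000 + 0.25·0.5000 + 0.45·0.2000; P(aggressive) ≈ 0.4110, P(balanced) ≈ 0.3425, P(conservative) ≈ 0.2466
After 'fold-or-call': normaliser = 0.5·0.4110 + 0.75·0.3425 + 0.55·0.2466; P(aggressive) ≈ 0.3436, P(balanced) ≈ 0.4296, P(conservative) ≈ 0.2268
After 'fold-or-call': normaliser = 0.5·0.3436 + 0.75·0.4296 + 0.55·0.2268; P(aggressive) ≈ 0.2777, P(balanced) ≈ 0.5207, P(conservative) ≈ 0.2016

0.2777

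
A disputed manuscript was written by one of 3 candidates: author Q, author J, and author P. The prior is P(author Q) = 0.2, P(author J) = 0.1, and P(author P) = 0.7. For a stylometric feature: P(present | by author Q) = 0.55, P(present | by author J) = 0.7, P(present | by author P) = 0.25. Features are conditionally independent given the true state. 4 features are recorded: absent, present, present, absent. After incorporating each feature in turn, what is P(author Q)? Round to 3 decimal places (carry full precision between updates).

0.297

After 'absent': normaliser = 0.45·0.2000 + 0.3·0.1000 + 0.75·0.7000; P(author Q) ≈ 0.1395, P(author J) ≈ 0.0465, P(author P) ≈ 0.8140
After 'present': normaliser = 0.55·0.1395 + 0.7·0.0465 + 0.25·0.8140; P(author Q) ≈ 0.2454, P(author J) ≈ 0.1041, P(author P) ≈ 0.6506
After 'present': normaliser = 0.55·0.2454 + 0.7·0.1041 + 0.25·0.6506; P(author Q) ≈ 0.3643, P(author J) ≈ 0.1967, P(author P) ≈ 0.4390
After 'absent': normaliser = 0.45·0.3643 + 0.3·0.1967 + 0.75·0.4390; P(author Q) ≈ 0.2969, P(author J) ≈ 0.1069, P(author P) ≈ 0.5963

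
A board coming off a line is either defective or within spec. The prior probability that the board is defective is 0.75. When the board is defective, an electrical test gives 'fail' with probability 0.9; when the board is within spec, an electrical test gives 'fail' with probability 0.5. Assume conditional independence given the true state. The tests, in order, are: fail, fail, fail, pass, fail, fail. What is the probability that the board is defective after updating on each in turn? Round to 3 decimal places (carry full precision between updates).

0.919

After 'fail': P(defective) = 0.9·0.7500 / (0.9·0.7500 + 0.5·0.2500) ≈ 0.8438
After 'fail': P(defective) = 0.9·0.8438 / (0.9·0.8438 + 0.5·0.1562) ≈ 0.9067
After 'fail': P(defective) = 0.9·0.9067 / (0.9·0.9067 + 0.5·0.0933) ≈ 0.9459
After 'pass': P(defective) = 0.1·0.9459 / (0.1·0.9459 + 0.5·0.0541) ≈ 0.7777
After 'fail': P(defective) = 0.9·0.7777 / (0.9·0.7777 + 0.5·0.2223) ≈ 0.8630
After 'fail': P(defective) = 0.9·0.8630 / (0.9·0.8630 + 0.5·0.1370) ≈ 0.9189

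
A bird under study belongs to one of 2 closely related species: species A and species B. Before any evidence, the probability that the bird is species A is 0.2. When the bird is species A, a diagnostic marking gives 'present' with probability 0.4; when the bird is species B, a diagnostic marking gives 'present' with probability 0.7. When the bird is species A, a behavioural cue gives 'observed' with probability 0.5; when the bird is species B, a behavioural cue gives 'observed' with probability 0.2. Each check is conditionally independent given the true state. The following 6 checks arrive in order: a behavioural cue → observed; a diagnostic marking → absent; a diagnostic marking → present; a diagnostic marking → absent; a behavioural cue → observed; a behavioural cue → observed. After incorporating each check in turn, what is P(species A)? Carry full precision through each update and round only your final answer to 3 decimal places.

0.899

After a behavioural cue='observed': P(species A) = 0.5·0.2000 / (0.5·0.2000 + 0.2·0.8000) ≈ 0.3846
After a diagnostic marking='absent': P(species A) = 0.6·0.3846 / (0.6·0.3846 + 0.3·0.6154) ≈ 0.5556
After a diagnostic marking='present': P(species A) = 0.4·0.5556 / (0.4·0.5556 + 0.7·0.4444) ≈ 0.4167
After a diagnostic marking='absent': P(species A) = 0.6·0.4167 / (0.6·0.4167 + 0.3·0.5833) ≈ 0.5882
After a behavioural cue='observed': P(species A) = 0.5·0.5882 / (0.5·0.5882 + 0.2·0.4118) ≈ 0.7812
After a behavioural cue='observed': P(species A) = 0.5·0.7812 / (0.5·0.7812 + 0.2·0.2188) ≈ 0.8993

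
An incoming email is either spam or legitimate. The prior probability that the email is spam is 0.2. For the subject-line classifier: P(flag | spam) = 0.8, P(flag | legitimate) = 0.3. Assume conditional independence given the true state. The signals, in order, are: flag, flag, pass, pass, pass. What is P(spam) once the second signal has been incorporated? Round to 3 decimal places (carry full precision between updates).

0.640

After 'flag': P(spam) = 0.8·0.2000 / (0.8·0.2000 + 0.3·0.8000) ≈ 0.4000
After 'flag': P(spam) = 0.8·0.4000 / (0.8·0.4000 + 0.3·0.6000) ≈ 0.6400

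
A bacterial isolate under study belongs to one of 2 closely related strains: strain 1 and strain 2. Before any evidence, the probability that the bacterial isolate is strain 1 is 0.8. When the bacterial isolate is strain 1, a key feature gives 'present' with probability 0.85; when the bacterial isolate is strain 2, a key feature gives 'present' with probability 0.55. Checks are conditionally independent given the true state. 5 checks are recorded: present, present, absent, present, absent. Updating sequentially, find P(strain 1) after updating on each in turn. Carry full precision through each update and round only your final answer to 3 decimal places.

Each posterior becomes the prior for the next update.
After 'present': P(strain 1) = 0.85·0.8000 / (0.85·0.8000 + 0.55·0.2000) ≈ 0.8608
After 'present': P(strain 1) = 0.85·0.8608 / (0.85·0.8608 + 0.55·0.1392) ≈ 0.9052
After 'absent': P(strain 1) = 0.15·0.9052 / (0.15·0.9052 + 0.45·0.0948) ≈ 0.7610
After 'present': P(strain 1) = 0.85·0.7610 / (0.85·0.7610 + 0.55·0.2390) ≈ 0.8311
After 'absent': P(strain 1) = 0.15·0.8311 / (0.15·0.8311 + 0.45·0.1689) ≈ 0.6213

0.621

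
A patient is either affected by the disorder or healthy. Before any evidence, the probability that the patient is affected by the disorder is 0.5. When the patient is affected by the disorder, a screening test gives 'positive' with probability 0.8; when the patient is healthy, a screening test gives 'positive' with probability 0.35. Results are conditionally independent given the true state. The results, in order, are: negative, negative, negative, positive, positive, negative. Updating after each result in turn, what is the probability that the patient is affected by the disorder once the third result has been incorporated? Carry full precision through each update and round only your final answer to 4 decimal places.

Each posterior becomes the prior for the next update.
After 'negative': P(affected) = 0.2·0.5000 / (0.2·0.5000 + 0.65·0.5000) ≈ 0.2353
After 'negative': P(affected) = 0.2·0.2353 / (0.2·0.2353 + 0.65·0.7647) ≈ 0.0865
After 'negative': P(affected) = 0.2·0.0865 / (0.2·0.0865 + 0.65·0.9135) ≈ 0.0283

0.0283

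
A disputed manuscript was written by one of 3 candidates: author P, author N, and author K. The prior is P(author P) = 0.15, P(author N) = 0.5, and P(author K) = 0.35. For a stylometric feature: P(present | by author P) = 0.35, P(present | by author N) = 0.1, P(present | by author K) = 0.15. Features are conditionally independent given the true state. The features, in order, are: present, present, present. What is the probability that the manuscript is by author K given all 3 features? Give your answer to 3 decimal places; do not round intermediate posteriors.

After 'present': normaliser = 0.35·0.1500 + 0.1·0.5000 + 0.15·0.3500; P(author P) ≈ 0.3387, P(author N) ≈ 0.3226, P(author K) ≈ 0.3387
After 'present': normaliser = 0.35·0.3387 + 0.1·0.3226 + 0.15·0.3387; P(author P) ≈ 0.5880, P(author N) ≈ 0.1600, P(author K) ≈ 0.2520
After 'present': normaliser = 0.35·0.5880 + 0.1·0.1600 + 0.15·0.2520; P(author P) ≈ 0.7928, P(author N) ≈ 0.0616, P(author K) ≈ 0.1456

0.146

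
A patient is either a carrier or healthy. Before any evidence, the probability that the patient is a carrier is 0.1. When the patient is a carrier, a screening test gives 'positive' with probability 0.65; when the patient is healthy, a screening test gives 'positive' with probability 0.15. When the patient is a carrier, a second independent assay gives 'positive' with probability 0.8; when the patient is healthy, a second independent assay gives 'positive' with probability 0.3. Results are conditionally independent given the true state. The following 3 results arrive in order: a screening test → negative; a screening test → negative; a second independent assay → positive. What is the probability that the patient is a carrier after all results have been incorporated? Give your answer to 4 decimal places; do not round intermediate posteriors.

0.0478

Apply Bayes' rule sequentially, carrying P(carrier) forward.
After a screening test='negative': P(carrier) = 0.35·0.1000 / (0.35·0.1000 + 0.85·0.9000) ≈ 0.0437
After a screening test='negative': P(carrier) = 0.35·0.0437 / (0.35·0.0437 + 0.85·0.9563) ≈ 0.0185
After a second independent assay='positive': P(carrier) = 0.8·0.0185 / (0.8·0.0185 + 0.3·0.9815) ≈ 0.0478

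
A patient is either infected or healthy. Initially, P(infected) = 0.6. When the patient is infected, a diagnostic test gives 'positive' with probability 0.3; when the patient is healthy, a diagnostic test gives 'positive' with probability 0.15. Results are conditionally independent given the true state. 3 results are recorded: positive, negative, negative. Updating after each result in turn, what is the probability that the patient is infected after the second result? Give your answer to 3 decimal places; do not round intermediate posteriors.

0.712

After 'positive': P(infected) = 0.3·0.6000 / (0.3·0.6000 + 0.15·0.4000) ≈ 0.7500
After 'negative': P(infected) = 0.7·0.7500 / (0.7·0.7500 + 0.85·0.2500) ≈ 0.7119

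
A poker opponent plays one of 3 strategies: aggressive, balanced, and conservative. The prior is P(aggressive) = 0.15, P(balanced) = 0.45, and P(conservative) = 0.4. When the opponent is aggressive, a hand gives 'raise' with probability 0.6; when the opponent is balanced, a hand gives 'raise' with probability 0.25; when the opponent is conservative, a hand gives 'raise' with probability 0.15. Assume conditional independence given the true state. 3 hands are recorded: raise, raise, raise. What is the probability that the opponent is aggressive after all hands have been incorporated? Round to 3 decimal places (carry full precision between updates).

0.794

After 'raise': normaliser = 0.6·0.1500 + 0.25·0.4500 + 0.15·0.4000; P(aggressive) ≈ 0.3429, P(balanced) ≈ 0.4286, P(conservative) ≈ 0.2286
After 'raise': normaliser = 0.6·0.3429 + 0.25·0.4286 + 0.15·0.2286; P(aggressive) ≈ 0.5926, P(balanced) ≈ 0.3086, P(conservative) ≈ 0.0988
After 'raise': normaliser = 0.6·0.5926 + 0.25·0.3086 + 0.15·0.0988; P(aggressive) ≈ 0.7945, P(balanced) ≈ 0.1724, P(conservative) ≈ 0.0331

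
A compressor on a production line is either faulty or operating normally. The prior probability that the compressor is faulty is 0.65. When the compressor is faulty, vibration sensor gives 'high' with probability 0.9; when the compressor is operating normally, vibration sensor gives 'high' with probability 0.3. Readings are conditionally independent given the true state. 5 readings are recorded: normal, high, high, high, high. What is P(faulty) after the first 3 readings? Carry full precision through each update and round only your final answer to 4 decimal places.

0.7048

Apply Bayes' rule sequentially, carrying P(faulty) forward.
After 'normal': P(faulty) = 0.1·0.6500 / (0.1·0.6500 + 0.7·0.3500) ≈ 0.2097
After 'high': P(faulty) = 0.9·0.2097 / (0.9·0.2097 + 0.3·0.7903) ≈ 0.4432
After 'high': P(faulty) = 0.9·0.4432 / (0.9·0.4432 + 0.3·0.5568) ≈ 0.7048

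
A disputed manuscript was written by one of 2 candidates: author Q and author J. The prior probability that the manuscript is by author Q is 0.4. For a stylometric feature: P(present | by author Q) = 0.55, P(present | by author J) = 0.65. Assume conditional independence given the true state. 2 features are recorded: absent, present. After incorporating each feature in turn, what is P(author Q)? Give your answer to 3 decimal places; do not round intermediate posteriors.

0.420

Each posterior becomes the prior for the next update.
After 'absent': P(author Q) = 0.45·0.4000 / (0.45·0.4000 + 0.35·0.6000) ≈ 0.4615
After 'present': P(author Q) = 0.55·0.4615 / (0.55·0.4615 + 0.65·0.5385) ≈ 0.4204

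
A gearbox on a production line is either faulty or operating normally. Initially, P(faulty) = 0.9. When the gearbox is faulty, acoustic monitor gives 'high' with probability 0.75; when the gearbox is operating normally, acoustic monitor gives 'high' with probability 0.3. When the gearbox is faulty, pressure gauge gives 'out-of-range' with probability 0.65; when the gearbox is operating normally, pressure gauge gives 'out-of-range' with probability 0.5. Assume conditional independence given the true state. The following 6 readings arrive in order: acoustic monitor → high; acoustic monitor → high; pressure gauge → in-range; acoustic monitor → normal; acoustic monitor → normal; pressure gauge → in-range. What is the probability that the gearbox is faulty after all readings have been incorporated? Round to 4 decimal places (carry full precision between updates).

After acoustic monitor='high': P(faulty) = 0.75·0.9000 / (0.75·0.9000 + 0.3·0.1000) ≈ 0.9574
After acoustic monitor='high': P(faulty) = 0.75·0.9574 / (0.75·0.9574 + 0.3·0.0426) ≈ 0.9825
After pressure gauge='in-range': P(faulty) = 0.35·0.9825 / (0.35·0.9825 + 0.5·0.0175) ≈ 0.9752
After acoustic monitor='normal': P(faulty) = 0.25·0.9752 / (0.25·0.9752 + 0.7·0.0248) ≈ 0.9336
After acoustic monitor='normal': P(faulty) = 0.25·0.9336 / (0.25·0.9336 + 0.7·0.0664) ≈ 0.8340
After pressure gauge='in-range': P(faulty) = 0.35·0.8340 / (0.35·0.8340 + 0.5·0.1660) ≈ 0.7785

0.7785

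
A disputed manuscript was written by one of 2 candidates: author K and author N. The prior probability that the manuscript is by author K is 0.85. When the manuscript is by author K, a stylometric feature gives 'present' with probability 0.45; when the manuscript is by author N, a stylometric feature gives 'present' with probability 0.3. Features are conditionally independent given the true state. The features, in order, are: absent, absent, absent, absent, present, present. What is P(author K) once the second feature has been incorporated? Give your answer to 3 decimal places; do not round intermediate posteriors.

0.778

After 'absent': P(author K) = 0.55·0.8500 / (0.55·0.8500 + 0.7·0.1500) ≈ 0.8166
After 'absent': P(author K) = 0.55·0.8166 / (0.55·0.8166 + 0.7·0.1834) ≈ 0.7777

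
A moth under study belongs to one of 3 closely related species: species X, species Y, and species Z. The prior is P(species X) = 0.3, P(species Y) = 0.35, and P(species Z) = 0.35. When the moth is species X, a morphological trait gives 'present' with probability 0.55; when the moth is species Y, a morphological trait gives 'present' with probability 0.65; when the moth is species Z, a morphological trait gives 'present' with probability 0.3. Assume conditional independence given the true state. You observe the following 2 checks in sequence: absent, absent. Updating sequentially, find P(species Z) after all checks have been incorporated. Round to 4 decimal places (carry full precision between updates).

0.6234

After 'absent': normaliser = 0.45·0.3000 + 0.35·0.3500 + 0.7·0.3500; P(species X) ≈ 0.2687, P(species Y) ≈ 0.2438, P(species Z) ≈ 0.4876
After 'absent': normaliser = 0.45·0.2687 + 0.35·0.2438 + 0.7·0.4876; P(species X) ≈ 0.2208, P(species Y) ≈ 0.1558, P(species Z) ≈ 0.6234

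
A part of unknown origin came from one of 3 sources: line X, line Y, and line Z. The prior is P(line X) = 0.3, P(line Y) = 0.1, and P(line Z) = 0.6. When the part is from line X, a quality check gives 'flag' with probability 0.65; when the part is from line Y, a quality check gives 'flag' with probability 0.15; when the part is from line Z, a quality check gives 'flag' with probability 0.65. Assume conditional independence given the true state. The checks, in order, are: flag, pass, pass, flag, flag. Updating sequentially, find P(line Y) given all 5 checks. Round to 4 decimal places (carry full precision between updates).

After 'flag': normaliser = 0.65·0.3000 + 0.15·0.1000 + 0.65·0.6000; P(line X) ≈ 0.3250, P(line Y) ≈ 0.0250, P(line Z) ≈ 0.6500
After 'pass': normaliser = 0.35·0.3250 + 0.85·0.0250 + 0.35·0.6500; P(line X) ≈ 0.3138, P(line Y) ≈ 0.0586, P(line Z) ≈ 0.6276
After 'pass': normaliser = 0.35·0.3138 + 0.85·0.0586 + 0.35·0.6276; P(line X) ≈ 0.2895, P(line Y) ≈ 0.1314, P(line Z) ≈ 0.5791
After 'flag': normaliser = 0.65·0.2895 + 0.15·0.1314 + 0.65·0.5791; P(line X) ≈ 0.3221, P(line Y) ≈ 0.0337, P(line Z) ≈ 0.6442
After 'flag': normaliser = 0.65·0.3221 + 0.15·0.0337 + 0.65·0.6442; P(line X) ≈ 0.3307, P(line Y) ≈ 0.0080, P(line Z) ≈ 0.6613

0.0080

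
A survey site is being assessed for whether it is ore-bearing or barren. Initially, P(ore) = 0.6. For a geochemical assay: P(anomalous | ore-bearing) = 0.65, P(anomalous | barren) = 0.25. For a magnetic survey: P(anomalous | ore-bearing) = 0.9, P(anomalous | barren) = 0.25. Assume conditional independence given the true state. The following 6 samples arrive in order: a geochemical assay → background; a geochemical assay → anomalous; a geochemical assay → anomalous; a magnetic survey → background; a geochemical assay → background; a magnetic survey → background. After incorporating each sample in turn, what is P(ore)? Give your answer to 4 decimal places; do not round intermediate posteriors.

Apply Bayes' rule sequentially, carrying P(ore) forward.
After a geochemical assay='background': P(ore) = 0.35·0.6000 / (0.35·0.6000 + 0.75·0.4000) ≈ 0.4118
After a geochemical assay='anomalous': P(ore) = 0.65·0.4118 / (0.65·0.4118 + 0.25·0.5882) ≈ 0.6454
After a geochemical assay='anomalous': P(ore) = 0.65·0.6454 / (0.65·0.6454 + 0.25·0.3546) ≈ 0.8255
After a magnetic survey='background': P(ore) = 0.1·0.8255 / (0.1·0.8255 + 0.75·0.1745) ≈ 0.3869
After a geochemical assay='background': P(ore) = 0.35·0.3869 / (0.35·0.3869 + 0.75·0.6131) ≈ 0.2275
After a magnetic survey='background': P(ore) = 0.1·0.2275 / (0.1·0.2275 + 0.75·0.7725) ≈ 0.0378

0.0378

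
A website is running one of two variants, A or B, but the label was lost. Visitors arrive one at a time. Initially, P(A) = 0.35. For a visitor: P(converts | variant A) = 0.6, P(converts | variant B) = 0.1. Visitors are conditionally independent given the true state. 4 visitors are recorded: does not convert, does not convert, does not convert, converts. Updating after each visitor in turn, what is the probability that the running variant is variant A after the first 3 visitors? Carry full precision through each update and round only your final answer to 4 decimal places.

Apply Bayes' rule sequentially, carrying P(A) forward.
After 'does not convert': P(A) = 0.4·0.3500 / (0.4·0.3500 + 0.9·0.6500) ≈ 0.1931
After 'does not convert': P(A) = 0.4·0.1931 / (0.4·0.1931 + 0.9·0.8069) ≈ 0.0961
After 'does not convert': P(A) = 0.4·0.0961 / (0.4·0.0961 + 0.9·0.9039) ≈ 0.0451

0.0451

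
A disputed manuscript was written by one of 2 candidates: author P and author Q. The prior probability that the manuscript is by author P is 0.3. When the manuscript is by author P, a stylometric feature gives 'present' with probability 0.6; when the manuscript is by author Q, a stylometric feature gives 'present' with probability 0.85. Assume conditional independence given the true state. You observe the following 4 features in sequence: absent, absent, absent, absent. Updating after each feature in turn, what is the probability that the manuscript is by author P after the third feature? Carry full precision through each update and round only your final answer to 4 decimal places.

Each posterior becomes the prior for the next update.
After 'absent': P(author P) = 0.4·0.3000 / (0.4·0.3000 + 0.15·0.7000) ≈ 0.5333
After 'absent': P(author P) = 0.4·0.5333 / (0.4·0.5333 + 0.15·0.4667) ≈ 0.7529
After 'absent': P(author P) = 0.4·0.7529 / (0.4·0.7529 + 0.15·0.2471) ≈ 0.8904

0.8904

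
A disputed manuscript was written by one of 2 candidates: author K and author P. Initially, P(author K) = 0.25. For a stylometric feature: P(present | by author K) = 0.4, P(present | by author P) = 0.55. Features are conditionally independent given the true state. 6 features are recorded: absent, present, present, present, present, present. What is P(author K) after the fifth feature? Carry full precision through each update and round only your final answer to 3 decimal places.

After 'absent': P(author K) = 0.6·0.2500 / (0.6·0.2500 + 0.45·0.7500) ≈ 0.3077
After 'present': P(author K) = 0.4·0.3077 / (0.4·0.3077 + 0.55·0.6923) ≈ 0.2443
After 'present': P(author K) = 0.4·0.2443 / (0.4·0.2443 + 0.55·0.7557) ≈ 0.1903
After 'present': P(author K) = 0.4·0.1903 / (0.4·0.1903 + 0.55·0.8097) ≈ 0.1460
After 'present': P(author K) = 0.4·0.1460 / (0.4·0.1460 + 0.55·0.8540) ≈ 0.1106

0.111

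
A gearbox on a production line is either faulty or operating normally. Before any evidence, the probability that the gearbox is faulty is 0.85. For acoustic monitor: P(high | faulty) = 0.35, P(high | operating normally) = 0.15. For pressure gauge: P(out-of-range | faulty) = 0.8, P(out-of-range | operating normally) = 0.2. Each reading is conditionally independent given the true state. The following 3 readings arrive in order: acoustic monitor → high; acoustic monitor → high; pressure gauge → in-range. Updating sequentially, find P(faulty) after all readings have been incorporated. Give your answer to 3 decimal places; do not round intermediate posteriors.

0.885

Apply Bayes' rule sequentially, carrying P(faulty) forward.
After acoustic monitor='high': P(faulty) = 0.35·0.8500 / (0.35·0.8500 + 0.15·0.1500) ≈ 0.9297
After acoustic monitor='high': P(faulty) = 0.35·0.9297 / (0.35·0.9297 + 0.15·0.0703) ≈ 0.9686
After pressure gauge='in-range': P(faulty) = 0.2·0.9686 / (0.2·0.9686 + 0.8·0.0314) ≈ 0.8852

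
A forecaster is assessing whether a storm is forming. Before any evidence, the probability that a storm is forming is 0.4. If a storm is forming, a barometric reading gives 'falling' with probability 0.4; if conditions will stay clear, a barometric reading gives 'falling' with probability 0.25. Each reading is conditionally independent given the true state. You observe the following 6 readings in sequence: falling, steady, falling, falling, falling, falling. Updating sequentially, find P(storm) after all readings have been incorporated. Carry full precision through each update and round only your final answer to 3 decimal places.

After 'falling': P(storm) = 0.4·0.4000 / (0.4·0.4000 + 0.25·0.6000) ≈ 0.5161
After 'steady': P(storm) = 0.6·0.5161 / (0.6·0.5161 + 0.75·0.4839) ≈ 0.4604
After 'falling': P(storm) = 0.4·0.4604 / (0.4·0.4604 + 0.25·0.5396) ≈ 0.5772
After 'falling': P(storm) = 0.4·0.5772 / (0.4·0.5772 + 0.25·0.4228) ≈ 0.6860
After 'falling': P(storm) = 0.4·0.6860 / (0.4·0.6860 + 0.25·0.3140) ≈ 0.7775
After 'falling': P(storm) = 0.4·0.7775 / (0.4·0.7775 + 0.25·0.2225) ≈ 0.8483

0.848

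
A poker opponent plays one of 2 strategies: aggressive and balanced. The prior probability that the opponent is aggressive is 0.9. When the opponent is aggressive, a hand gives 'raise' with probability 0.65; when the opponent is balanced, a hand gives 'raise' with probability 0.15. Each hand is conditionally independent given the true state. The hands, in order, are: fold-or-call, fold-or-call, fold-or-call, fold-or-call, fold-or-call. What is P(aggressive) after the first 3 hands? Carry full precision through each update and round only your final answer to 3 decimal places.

After 'fold-or-call': P(aggressive) = 0.35·0.9000 / (0.35·0.9000 + 0.85·0.1000) ≈ 0.7875
After 'fold-or-call': P(aggressive) = 0.35·0.7875 / (0.35·0.7875 + 0.85·0.2125) ≈ 0.6041
After 'fold-or-call': P(aggressive) = 0.35·0.6041 / (0.35·0.6041 + 0.85·0.3959) ≈ 0.3859

0.386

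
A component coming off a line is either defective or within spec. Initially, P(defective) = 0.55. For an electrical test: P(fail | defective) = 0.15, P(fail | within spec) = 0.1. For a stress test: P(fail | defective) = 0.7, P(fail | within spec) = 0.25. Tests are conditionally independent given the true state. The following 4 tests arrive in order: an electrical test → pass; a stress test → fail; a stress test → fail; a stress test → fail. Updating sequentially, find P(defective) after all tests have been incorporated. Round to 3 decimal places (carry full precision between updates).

After an electrical test='pass': P(defective) = 0.85·0.5500 / (0.85·0.5500 + 0.9·0.4500) ≈ 0.5358
After a stress test='fail': P(defective) = 0.7·0.5358 / (0.7·0.5358 + 0.25·0.4642) ≈ 0.7637
After a stress test='fail': P(defective) = 0.7·0.7637 / (0.7·0.7637 + 0.25·0.2363) ≈ 0.9005
After a stress test='fail': P(defective) = 0.7·0.9005 / (0.7·0.9005 + 0.25·0.0995) ≈ 0.9620

0.962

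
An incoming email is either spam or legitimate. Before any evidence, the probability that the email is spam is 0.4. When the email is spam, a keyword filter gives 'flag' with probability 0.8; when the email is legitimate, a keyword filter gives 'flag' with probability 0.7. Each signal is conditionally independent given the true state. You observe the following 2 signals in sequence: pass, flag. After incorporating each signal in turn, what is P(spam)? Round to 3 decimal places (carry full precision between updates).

After 'pass': P(spam) = 0.2·0.4000 / (0.2·0.4000 + 0.3·0.6000) ≈ 0.3077
After 'flag': P(spam) = 0.8·0.3077 / (0.8·0.3077 + 0.7·0.6923) ≈ 0.3368

0.337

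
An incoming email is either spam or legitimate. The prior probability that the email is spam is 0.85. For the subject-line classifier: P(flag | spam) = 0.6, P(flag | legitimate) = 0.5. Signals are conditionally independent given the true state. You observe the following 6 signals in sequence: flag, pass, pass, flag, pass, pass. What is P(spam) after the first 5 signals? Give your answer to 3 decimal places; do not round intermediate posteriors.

0.807

Each posterior becomes the prior for the next update.
After 'flag': P(spam) = 0.6·0.8500 / (0.6·0.8500 + 0.5·0.1500) ≈ 0.8718
After 'pass': P(spam) = 0.4·0.8718 / (0.4·0.8718 + 0.5·0.1282) ≈ 0.8447
After 'pass': P(spam) = 0.4·0.8447 / (0.4·0.8447 + 0.5·0.1553) ≈ 0.8132
After 'flag': P(spam) = 0.6·0.8132 / (0.6·0.8132 + 0.5·0.1868) ≈ 0.8393
After 'pass': P(spam) = 0.4·0.8393 / (0.4·0.8393 + 0.5·0.1607) ≈ 0.8069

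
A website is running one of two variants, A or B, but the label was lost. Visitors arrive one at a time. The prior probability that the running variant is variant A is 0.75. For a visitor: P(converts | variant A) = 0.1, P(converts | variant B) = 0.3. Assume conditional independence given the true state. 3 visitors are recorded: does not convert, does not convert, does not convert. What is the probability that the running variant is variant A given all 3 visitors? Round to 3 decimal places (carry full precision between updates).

0.864

After 'does not convert': P(A) = 0.9·0.7500 / (0.9·0.7500 + 0.7·0.2500) ≈ 0.7941
After 'does not convert': P(A) = 0.9·0.7941 / (0.9·0.7941 + 0.7·0.2059) ≈ 0.8322
After 'does not convert': P(A) = 0.9·0.8322 / (0.9·0.8322 + 0.7·0.1678) ≈ 0.8644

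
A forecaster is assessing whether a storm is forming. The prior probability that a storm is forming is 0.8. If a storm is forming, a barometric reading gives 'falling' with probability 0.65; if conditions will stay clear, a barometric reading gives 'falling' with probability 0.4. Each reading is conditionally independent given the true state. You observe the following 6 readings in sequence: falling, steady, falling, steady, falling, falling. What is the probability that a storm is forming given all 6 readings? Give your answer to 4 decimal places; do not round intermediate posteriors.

After 'falling': P(storm) = 0.65·0.8000 / (0.65·0.8000 + 0.4·0.2000) ≈ 0.8667
After 'steady': P(storm) = 0.35·0.8667 / (0.35·0.8667 + 0.6·0.1333) ≈ 0.7913
After 'falling': P(storm) = 0.65·0.7913 / (0.65·0.7913 + 0.4·0.2087) ≈ 0.8604
After 'steady': P(storm) = 0.35·0.8604 / (0.35·0.8604 + 0.6·0.1396) ≈ 0.7823
After 'falling': P(storm) = 0.65·0.7823 / (0.65·0.7823 + 0.4·0.2177) ≈ 0.8538
After 'falling': P(storm) = 0.65·0.8538 / (0.65·0.8538 + 0.4·0.1462) ≈ 0.9047

0.9047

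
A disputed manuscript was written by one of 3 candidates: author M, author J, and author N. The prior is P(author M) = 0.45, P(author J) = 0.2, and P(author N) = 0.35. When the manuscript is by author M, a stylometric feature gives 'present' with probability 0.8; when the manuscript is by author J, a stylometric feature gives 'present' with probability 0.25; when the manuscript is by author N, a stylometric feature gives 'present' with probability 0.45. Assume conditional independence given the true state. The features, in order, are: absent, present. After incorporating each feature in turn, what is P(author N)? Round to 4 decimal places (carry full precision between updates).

0.4417

After 'absent': normaliser = 0.2·0.4500 + 0.75·0.2000 + 0.55·0.3500; P(author M) ≈ 0.2081, P(author J) ≈ 0.3468, P(author N) ≈ 0.4451
After 'present': normaliser = 0.8·0.2081 + 0.25·0.3468 + 0.45·0.4451; P(author M) ≈ 0.3671, P(author J) ≈ 0.1912, P(author N) ≈ 0.4417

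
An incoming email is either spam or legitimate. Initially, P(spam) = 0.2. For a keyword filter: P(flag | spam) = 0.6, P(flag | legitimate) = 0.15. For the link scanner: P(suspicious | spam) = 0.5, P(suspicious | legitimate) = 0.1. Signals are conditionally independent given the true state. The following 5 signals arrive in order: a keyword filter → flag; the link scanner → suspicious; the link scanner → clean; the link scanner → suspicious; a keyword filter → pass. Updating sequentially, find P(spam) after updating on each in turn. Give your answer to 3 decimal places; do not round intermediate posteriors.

After a keyword filter='flag': P(spam) = 0.6·0.2000 / (0.6·0.2000 + 0.15·0.8000) ≈ 0.5000
After the link scanner='suspicious': P(spam) = 0.5·0.5000 / (0.5·0.5000 + 0.1·0.5000) ≈ 0.8333
After the link scanner='clean': P(spam) = 0.5·0.8333 / (0.5·0.8333 + 0.9·0.1667) ≈ 0.7353
After the link scanner='suspicious': P(spam) = 0.5·0.7353 / (0.5·0.7353 + 0.1·0.2647) ≈ 0.9328
After a keyword filter='pass': P(spam) = 0.4·0.9328 / (0.4·0.9328 + 0.85·0.0672) ≈ 0.8673

0.867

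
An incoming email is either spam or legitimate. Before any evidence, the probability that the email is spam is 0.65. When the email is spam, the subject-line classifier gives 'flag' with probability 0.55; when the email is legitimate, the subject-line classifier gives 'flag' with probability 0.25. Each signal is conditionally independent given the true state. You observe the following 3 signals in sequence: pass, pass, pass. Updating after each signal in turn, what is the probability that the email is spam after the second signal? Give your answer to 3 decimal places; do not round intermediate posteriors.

0.401

After 'pass': P(spam) = 0.45·0.6500 / (0.45·0.6500 + 0.75·0.3500) ≈ 0.5270
After 'pass': P(spam) = 0.45·0.5270 / (0.45·0.5270 + 0.75·0.4730) ≈ 0.4007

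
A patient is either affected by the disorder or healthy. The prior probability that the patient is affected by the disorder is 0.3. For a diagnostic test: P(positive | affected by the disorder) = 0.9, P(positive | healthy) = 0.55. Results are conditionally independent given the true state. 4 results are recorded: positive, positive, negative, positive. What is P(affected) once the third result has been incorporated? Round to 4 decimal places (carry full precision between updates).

0.2032

After 'positive': P(affected) = 0.9·0.3000 / (0.9·0.3000 + 0.55·0.7000) ≈ 0.4122
After 'positive': P(affected) = 0.9·0.4122 / (0.9·0.4122 + 0.55·0.5878) ≈ 0.5344
After 'negative': P(affected) = 0.1·0.5344 / (0.1·0.5344 + 0.45·0.4656) ≈ 0.2032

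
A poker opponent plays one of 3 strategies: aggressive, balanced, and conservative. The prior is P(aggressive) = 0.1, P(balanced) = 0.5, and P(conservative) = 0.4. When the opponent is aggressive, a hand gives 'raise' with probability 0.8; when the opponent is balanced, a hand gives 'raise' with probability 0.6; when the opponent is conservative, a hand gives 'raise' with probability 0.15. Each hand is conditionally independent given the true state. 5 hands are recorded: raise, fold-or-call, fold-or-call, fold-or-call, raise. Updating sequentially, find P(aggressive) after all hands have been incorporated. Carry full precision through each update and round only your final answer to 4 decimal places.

After 'raise': normaliser = 0.8·0.1000 + 0.6·0.5000 + 0.15·0.4000; P(aggressive) ≈ 0.1818, P(balanced) ≈ 0.6818, P(conservative) ≈ 0.1364
After 'fold-or-call': normaliser = 0.2·0.1818 + 0.4·0.6818 + 0.85·0.1364; P(aggressive) ≈ 0.0856, P(balanced) ≈ 0.6417, P(conservative) ≈ 0.2727
After 'fold-or-call': normaliser = 0.2·0.0856 + 0.4·0.6417 + 0.85·0.2727; P(aggressive) ≈ 0.0338, P(balanced) ≈ 0.5077, P(conservative) ≈ 0.4585
After 'fold-or-call': normaliser = 0.2·0.0338 + 0.4·0.5077 + 0.85·0.4585; P(aggressive) ≈ 0.0113, P(balanced) ≈ 0.3387, P(conservative) ≈ 0.6500
After 'raise': normaliser = 0.8·0.0113 + 0.6·0.3387 + 0.15·0.6500; P(aggressive) ≈ 0.0292, P(balanced) ≈ 0.6561, P(conservative) ≈ 0.3148

0.0292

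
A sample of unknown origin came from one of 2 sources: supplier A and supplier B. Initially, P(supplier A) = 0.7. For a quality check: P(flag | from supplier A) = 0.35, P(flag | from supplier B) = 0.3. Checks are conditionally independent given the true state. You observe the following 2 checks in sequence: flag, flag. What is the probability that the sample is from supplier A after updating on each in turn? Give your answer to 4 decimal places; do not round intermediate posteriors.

After 'flag': P(supplier A) = 0.35·0.7000 / (0.35·0.7000 + 0.3·0.3000) ≈ 0.7313
After 'flag': P(supplier A) = 0.35·0.7313 / (0.35·0.7313 + 0.3·0.2687) ≈ 0.7605

0.7605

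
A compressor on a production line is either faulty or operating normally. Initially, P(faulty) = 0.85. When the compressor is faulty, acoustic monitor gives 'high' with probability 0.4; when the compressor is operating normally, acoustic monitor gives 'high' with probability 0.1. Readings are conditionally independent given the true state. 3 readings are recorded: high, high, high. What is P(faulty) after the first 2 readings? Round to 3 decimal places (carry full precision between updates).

After 'high': P(faulty) = 0.4·0.8500 / (0.4·0.8500 + 0.1·0.1500) ≈ 0.9577
After 'high': P(faulty) = 0.4·0.9577 / (0.4·0.9577 + 0.1·0.0423) ≈ 0.9891

0.989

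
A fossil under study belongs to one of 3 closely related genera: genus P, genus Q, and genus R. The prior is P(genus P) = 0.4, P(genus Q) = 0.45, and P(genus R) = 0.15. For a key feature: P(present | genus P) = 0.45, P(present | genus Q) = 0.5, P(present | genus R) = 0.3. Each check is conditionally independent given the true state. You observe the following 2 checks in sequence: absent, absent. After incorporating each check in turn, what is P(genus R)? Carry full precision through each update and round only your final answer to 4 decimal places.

0.2394

After 'absent': normaliser = 0.55·0.4000 + 0.5·0.4500 + 0.7·0.1500; P(genus P) ≈ 0.4000, P(genus Q) ≈ 0.4091, P(genus R) ≈ 0.1909
After 'absent': normaliser = 0.55·0.4000 + 0.5·0.4091 + 0.7·0.1909; P(genus P) ≈ 0.3941, P(genus Q) ≈ 0.3664, P(genus R) ≈ 0.2394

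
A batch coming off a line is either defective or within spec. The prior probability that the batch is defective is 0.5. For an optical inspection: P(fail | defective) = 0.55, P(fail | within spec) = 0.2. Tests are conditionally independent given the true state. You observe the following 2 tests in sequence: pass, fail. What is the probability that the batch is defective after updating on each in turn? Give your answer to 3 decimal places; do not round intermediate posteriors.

0.607

Apply Bayes' rule sequentially, carrying P(defective) forward.
After 'pass': P(defective) = 0.45·0.5000 / (0.45·0.5000 + 0.8·0.5000) ≈ 0.3600
After 'fail': P(defective) = 0.55·0.3600 / (0.55·0.3600 + 0.2·0.6400) ≈ 0.6074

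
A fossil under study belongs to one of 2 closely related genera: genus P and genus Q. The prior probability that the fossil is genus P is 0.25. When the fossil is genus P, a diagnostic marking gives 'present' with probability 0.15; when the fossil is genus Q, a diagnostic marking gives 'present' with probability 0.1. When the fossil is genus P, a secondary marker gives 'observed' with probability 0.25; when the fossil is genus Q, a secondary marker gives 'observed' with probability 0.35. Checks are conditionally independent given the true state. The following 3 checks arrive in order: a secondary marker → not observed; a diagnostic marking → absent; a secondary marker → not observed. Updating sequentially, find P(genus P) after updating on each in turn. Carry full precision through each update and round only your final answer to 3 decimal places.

After a secondary marker='not observed': P(genus P) = 0.75·0.2500 / (0.75·0.2500 + 0.65·0.7500) ≈ 0.2778
After a diagnostic marking='absent': P(genus P) = 0.85·0.2778 / (0.85·0.2778 + 0.9·0.7222) ≈ 0.2665
After a secondary marker='not observed': P(genus P) = 0.75·0.2665 / (0.75·0.2665 + 0.65·0.7335) ≈ 0.2953

0.295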